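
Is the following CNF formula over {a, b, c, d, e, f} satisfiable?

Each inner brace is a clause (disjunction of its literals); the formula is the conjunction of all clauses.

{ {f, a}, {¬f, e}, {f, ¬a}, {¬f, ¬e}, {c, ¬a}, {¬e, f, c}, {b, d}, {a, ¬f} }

Try f = True.
(e) alone gives e = True.
Now (¬e) is unsatisfied and unit — conflict.
That branch fails; take f = False instead.
(a) alone gives a = True.
Now (¬a) is unsatisfied and unit — conflict.
Both values of f lead to a conflict.
No assignment satisfies every clause.

Unsatisfiable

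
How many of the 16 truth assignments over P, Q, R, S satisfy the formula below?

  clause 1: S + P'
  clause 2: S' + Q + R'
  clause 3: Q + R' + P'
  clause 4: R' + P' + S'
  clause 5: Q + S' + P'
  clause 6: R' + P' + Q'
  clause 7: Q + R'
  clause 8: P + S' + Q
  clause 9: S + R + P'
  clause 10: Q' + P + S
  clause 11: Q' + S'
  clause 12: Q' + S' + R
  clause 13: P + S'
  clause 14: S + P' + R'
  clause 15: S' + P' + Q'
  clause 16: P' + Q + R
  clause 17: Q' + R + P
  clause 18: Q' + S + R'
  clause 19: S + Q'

There are 2^4 = 16 truth assignments over (P, Q, R, S).
Split on R. With R = 1, the clauses containing R are satisfied and R' drops from the rest; 0 of the 2^3 = 8 assignments to the other variables satisfy what remains.
With R = 0, by the same count on the reduced clause set, 1 assignment works.
(One model: P=F, Q=F, R=F, S=F.)
Total: 0 + 1 = 1.

1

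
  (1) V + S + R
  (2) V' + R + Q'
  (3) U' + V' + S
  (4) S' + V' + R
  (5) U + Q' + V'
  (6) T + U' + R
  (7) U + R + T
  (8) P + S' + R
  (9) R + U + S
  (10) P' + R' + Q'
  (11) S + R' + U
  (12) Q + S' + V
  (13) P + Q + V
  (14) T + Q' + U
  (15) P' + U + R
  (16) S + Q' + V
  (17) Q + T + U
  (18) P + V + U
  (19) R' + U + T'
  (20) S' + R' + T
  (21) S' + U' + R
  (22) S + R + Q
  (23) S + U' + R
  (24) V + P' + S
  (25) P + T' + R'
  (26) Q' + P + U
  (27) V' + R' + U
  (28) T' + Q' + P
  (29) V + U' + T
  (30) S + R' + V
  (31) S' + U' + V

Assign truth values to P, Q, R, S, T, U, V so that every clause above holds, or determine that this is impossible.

Case V = 1:
Case R = 1:
From the singleton clause (U), U = 1.
From the singleton clause (S), S = 1.
From the singleton clause (T), T = 1.
From the singleton clause (P), P = 1.
From the singleton clause (Q'), Q = 0.
Every clause now holds.

P=1; Q=0; R=1; S=1; T=1; U=1; V=1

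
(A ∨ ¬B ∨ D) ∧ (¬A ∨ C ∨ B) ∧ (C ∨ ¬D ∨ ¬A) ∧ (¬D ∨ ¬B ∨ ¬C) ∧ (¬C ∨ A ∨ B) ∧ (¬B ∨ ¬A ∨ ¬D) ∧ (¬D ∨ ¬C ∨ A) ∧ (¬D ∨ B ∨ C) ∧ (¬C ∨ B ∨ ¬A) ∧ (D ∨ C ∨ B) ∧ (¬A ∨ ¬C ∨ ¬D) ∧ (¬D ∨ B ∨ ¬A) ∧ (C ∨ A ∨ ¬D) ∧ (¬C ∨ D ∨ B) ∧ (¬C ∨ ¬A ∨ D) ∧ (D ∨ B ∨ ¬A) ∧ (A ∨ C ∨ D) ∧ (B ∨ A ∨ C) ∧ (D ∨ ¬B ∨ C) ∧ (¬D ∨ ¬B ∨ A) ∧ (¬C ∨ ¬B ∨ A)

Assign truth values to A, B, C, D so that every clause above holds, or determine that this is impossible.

Branch on A: set A = True.
Branch on C: set C = True.
(B) alone gives B = True.
(¬D) alone gives D = False.
Now (D) is unsatisfied and unit — conflict.
Backtrack on C: now try C = False.
(B) alone gives B = True.
(¬D) alone gives D = False.
Now (D) is unsatisfied and unit — conflict.
Either choice for C ends in contradiction.
Backtrack on A: now try A = False.
Branch on B: set B = False.
(¬C) alone gives C = False.
Now (C) is unsatisfied and unit — conflict.
Backtrack on B: now try B = True.
(D) alone gives D = True.
Now (¬D) is unsatisfied and unit — conflict.
Either choice for B ends in contradiction.
Either choice for A ends in contradiction.

UNSATISFIABLE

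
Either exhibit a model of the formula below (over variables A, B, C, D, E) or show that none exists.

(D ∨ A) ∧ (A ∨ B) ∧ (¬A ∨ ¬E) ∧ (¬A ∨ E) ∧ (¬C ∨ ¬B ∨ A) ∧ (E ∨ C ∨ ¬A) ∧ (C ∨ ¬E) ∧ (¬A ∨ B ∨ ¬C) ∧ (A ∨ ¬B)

Try D = True.
Try A = True.
From the singleton clause (¬E), E = False.
But (E) is also a unit clause — contradiction.
Backtrack on A: now try A = False.
From the singleton clause (B), B = True.
But (¬B) is also a unit clause — contradiction.
Neither A = True nor A = False works.
Backtrack on D: now try D = False.
From the singleton clause (A), A = True.
From the singleton clause (¬E), E = False.
But (E) is also a unit clause — contradiction.
Neither D = True nor D = False works.

UNSATISFIABLE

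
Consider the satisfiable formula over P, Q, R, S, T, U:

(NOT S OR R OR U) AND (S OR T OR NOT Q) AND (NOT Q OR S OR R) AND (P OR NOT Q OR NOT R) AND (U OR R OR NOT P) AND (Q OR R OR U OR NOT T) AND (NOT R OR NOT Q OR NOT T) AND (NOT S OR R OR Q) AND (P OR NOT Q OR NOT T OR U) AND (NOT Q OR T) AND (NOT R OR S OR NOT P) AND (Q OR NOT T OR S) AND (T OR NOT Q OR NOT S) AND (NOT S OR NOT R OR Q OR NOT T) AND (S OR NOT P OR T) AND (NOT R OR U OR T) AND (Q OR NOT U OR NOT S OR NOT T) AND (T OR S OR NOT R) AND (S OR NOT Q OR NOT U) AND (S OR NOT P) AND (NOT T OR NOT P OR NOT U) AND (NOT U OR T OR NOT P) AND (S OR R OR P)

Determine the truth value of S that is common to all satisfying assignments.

True

Suppose S = false.
(NOT P) alone gives P = false.
(R) alone gives R = true.
(NOT Q) alone gives Q = false.
(NOT T) alone gives T = false.
Now (T) is unsatisfied and unit — conflict.
So every satisfying assignment has S = True.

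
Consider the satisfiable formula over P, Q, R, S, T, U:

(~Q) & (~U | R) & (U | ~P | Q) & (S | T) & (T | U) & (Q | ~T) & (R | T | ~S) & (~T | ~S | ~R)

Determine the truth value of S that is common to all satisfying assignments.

True

Suppose S = 0.
(~Q) alone gives Q = 0.
(T) alone gives T = 1.
That conflicts with the unit clause (~T).
So every satisfying assignment has S = True.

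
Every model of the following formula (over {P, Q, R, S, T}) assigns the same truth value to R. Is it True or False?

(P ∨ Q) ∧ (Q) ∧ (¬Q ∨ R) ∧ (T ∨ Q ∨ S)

True

Suppose R = False.
The clause (Q) is unit, so Q = True.
That conflicts with the unit clause (¬Q).
So every satisfying assignment has R = True.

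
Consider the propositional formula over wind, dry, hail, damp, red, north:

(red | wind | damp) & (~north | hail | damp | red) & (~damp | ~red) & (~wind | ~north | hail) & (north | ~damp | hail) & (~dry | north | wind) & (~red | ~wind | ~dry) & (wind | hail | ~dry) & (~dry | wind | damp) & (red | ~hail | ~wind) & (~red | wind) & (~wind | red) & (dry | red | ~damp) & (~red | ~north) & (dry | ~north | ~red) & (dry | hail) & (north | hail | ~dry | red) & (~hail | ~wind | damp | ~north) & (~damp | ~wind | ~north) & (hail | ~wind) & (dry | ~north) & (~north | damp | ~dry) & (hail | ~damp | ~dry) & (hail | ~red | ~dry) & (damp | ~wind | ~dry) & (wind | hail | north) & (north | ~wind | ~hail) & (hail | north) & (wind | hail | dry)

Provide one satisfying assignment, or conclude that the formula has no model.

wind: 0; dry: 1; hail: 1; damp: 1; red: 0; north: 1

Suppose damp = 1.
The clause (~red) is unit, so red = 0.
The clause (~wind) is unit, so wind = 0.
The clause (dry) is unit, so dry = 1.
The clause (north) is unit, so north = 1.
The clause (hail) is unit, so hail = 1.
Every clause now holds.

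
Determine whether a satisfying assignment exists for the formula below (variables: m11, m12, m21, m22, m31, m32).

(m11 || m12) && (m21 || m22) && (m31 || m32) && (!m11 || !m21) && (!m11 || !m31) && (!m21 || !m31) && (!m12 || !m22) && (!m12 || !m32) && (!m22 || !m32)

Suppose m11 = true.
From the singleton clause (!m21), m21 = false.
From the singleton clause (m22), m22 = true.
From the singleton clause (!m31), m31 = false.
From the singleton clause (m32), m32 = true.
But (!m32) is also a unit clause — contradiction.
That branch fails; take m11 = false instead.
From the singleton clause (m12), m12 = true.
From the singleton clause (!m22), m22 = false.
From the singleton clause (m21), m21 = true.
From the singleton clause (!m31), m31 = false.
From the singleton clause (m32), m32 = true.
But (!m32) is also a unit clause — contradiction.
Both values of m11 lead to a conflict.
No assignment satisfies every clause.

No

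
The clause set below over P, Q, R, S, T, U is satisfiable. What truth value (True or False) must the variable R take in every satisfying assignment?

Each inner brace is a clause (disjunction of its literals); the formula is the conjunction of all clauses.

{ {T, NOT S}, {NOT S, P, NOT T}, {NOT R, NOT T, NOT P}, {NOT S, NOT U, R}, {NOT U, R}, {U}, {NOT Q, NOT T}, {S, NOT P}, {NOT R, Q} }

True

Suppose R = false.
Unit clause (NOT U) forces U = false.
Now (U) is unsatisfied and unit — conflict.
So every satisfying assignment has R = True.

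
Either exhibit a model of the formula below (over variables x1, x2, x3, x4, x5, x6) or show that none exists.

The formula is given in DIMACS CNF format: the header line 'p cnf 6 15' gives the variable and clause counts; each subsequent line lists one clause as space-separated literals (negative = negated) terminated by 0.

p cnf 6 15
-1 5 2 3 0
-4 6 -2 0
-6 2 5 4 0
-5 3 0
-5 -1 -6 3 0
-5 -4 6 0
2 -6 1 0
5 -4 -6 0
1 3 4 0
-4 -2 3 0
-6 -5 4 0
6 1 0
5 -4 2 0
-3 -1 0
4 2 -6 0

Branch on x5: set x5 = False.
Branch on x4: set x4 = False.
Branch on x6: set x6 = True.
Unit clause (x2) forces x2 = True.
Branch on x1: set x1 = False.
Unit clause (x3) forces x3 = True.
This assignment satisfies each clause.

x1=False, x2=True, x3=True, x4=False, x5=False, x6=True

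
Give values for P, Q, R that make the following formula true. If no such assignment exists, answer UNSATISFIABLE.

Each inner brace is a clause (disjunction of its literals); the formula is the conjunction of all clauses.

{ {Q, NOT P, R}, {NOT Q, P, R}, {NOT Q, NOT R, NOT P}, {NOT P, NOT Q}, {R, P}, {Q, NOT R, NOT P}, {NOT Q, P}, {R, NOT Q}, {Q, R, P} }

Try P = false.
(R) alone gives R = true.
(NOT Q) alone gives Q = false.
All clauses are satisfied.

P: false,  Q: false,  R: true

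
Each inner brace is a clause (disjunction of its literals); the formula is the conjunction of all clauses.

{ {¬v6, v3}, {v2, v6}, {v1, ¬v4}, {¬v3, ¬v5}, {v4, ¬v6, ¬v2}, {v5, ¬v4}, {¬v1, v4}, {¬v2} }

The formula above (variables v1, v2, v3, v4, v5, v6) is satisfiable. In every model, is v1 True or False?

False

Suppose v1 = True.
(v4) alone gives v4 = True.
(v5) alone gives v5 = True.
(¬v3) alone gives v3 = False.
(¬v6) alone gives v6 = False.
(v2) alone gives v2 = True.
That conflicts with the unit clause (¬v2).
So every satisfying assignment has v1 = False.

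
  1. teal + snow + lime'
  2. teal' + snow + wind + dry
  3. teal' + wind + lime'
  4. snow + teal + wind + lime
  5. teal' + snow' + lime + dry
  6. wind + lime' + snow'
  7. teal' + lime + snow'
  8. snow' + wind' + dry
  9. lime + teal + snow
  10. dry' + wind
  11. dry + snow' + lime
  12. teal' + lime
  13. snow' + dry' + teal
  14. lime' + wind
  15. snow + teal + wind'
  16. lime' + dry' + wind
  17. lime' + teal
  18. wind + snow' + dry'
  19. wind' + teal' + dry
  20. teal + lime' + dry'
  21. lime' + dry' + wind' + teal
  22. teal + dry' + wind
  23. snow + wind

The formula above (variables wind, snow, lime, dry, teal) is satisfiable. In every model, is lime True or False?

True

Suppose lime = 0.
The clause (teal') is unit, so teal = 0.
The clause (snow) is unit, so snow = 1.
The clause (dry) is unit, so dry = 1.
That conflicts with the unit clause (dry').
So every satisfying assignment has lime = True.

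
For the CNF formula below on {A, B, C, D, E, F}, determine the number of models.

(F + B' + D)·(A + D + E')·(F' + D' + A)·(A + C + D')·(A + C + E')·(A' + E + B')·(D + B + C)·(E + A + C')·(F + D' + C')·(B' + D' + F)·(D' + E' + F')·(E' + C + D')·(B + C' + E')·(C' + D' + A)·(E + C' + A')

There are 2^6 = 64 truth assignments over (A, B, C, D, E, F).
Split on F. With F = 1, the clauses containing F are satisfied and F' drops from the rest; 4 of the 2^5 = 32 assignments to the other variables satisfy what remains.
With F = 0, by the same count on the reduced clause set, 1 assignment works.
(One model: A=F, B=T, C=F, D=F, E=F, F=T.)
Total: 4 + 1 = 5.

5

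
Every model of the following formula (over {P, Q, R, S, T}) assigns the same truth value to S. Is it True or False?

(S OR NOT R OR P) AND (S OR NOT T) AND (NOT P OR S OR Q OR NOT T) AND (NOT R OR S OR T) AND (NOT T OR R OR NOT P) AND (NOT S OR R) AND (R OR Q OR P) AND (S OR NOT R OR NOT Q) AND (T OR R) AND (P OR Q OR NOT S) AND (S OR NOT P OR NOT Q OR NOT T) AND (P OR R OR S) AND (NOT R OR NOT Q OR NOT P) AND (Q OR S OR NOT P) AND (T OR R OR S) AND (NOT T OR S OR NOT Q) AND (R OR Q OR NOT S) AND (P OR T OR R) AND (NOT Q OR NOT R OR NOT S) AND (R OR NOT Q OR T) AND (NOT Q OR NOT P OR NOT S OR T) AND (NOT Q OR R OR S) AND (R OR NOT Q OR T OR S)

True

Suppose S = false.
Unit clause (NOT T) forces T = false.
Unit clause (NOT R) forces R = false.
Now (R) is unsatisfied and unit — conflict.
So every satisfying assignment has S = True.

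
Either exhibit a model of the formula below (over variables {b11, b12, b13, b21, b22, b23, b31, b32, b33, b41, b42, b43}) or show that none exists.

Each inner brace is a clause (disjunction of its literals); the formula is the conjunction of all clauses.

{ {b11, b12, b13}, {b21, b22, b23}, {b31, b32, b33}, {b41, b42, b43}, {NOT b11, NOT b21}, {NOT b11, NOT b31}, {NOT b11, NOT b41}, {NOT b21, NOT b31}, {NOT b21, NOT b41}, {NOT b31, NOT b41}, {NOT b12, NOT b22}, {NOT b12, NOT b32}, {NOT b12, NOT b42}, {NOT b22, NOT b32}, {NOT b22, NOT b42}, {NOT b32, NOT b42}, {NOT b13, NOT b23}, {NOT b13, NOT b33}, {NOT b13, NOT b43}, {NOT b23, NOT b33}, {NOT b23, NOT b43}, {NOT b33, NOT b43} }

Try b11 = false.
Try b12 = true.
The clause (NOT b22) is unit, so b22 = false.
The clause (NOT b32) is unit, so b32 = false.
The clause (NOT b42) is unit, so b42 = false.
Try b21 = true.
The clause (NOT b31) is unit, so b31 = false.
The clause (b33) is unit, so b33 = true.
The clause (NOT b41) is unit, so b41 = false.
The clause (b43) is unit, so b43 = true.
That conflicts with the unit clause (NOT b43).
So b21 must be the other value — set b21 = false.
The clause (b23) is unit, so b23 = true.
The clause (NOT b13) is unit, so b13 = false.
The clause (NOT b33) is unit, so b33 = false.
The clause (b31) is unit, so b31 = true.
The clause (NOT b41) is unit, so b41 = false.
The clause (b43) is unit, so b43 = true.
That conflicts with the unit clause (NOT b43).
Neither b21 = true nor b21 = false works.
So b12 must be the other value — set b12 = false.
The clause (b13) is unit, so b13 = true.
The clause (NOT b23) is unit, so b23 = false.
The clause (NOT b33) is unit, so b33 = false.
The clause (NOT b43) is unit, so b43 = false.
Try b21 = true.
The clause (NOT b31) is unit, so b31 = false.
The clause (b32) is unit, so b32 = true.
The clause (NOT b41) is unit, so b41 = false.
The clause (b42) is unit, so b42 = true.
That conflicts with the unit clause (NOT b42).
So b21 must be the other value — set b21 = false.
The clause (b22) is unit, so b22 = true.
The clause (NOT b32) is unit, so b32 = false.
The clause (b31) is unit, so b31 = true.
The clause (NOT b41) is unit, so b41 = false.
The clause (b42) is unit, so b42 = true.
That conflicts with the unit clause (NOT b42).
Neither b21 = true nor b21 = false works.
Neither b12 = true nor b12 = false works.
So b11 must be the other value — set b11 = true.
The clause (NOT b21) is unit, so b21 = false.
The clause (NOT b31) is unit, so b31 = false.
The clause (NOT b41) is unit, so b41 = false.
Try b22 = true.
The clause (NOT b12) is unit, so b12 = false.
The clause (NOT b32) is unit, so b32 = false.
The clause (b33) is unit, so b33 = true.
The clause (NOT b42) is unit, so b42 = false.
The clause (b43) is unit, so b43 = true.
That conflicts with the unit clause (NOT b43).
So b22 must be the other value — set b22 = false.
The clause (b23) is unit, so b23 = true.
The clause (NOT b13) is unit, so b13 = false.
The clause (NOT b33) is unit, so b33 = false.
The clause (b32) is unit, so b32 = true.
The clause (NOT b12) is unit, so b12 = false.
The clause (NOT b42) is unit, so b42 = false.
The clause (b43) is unit, so b43 = true.
That conflicts with the unit clause (NOT b43).
Neither b22 = true nor b22 = false works.
Neither b11 = true nor b11 = false works.

UNSATISFIABLE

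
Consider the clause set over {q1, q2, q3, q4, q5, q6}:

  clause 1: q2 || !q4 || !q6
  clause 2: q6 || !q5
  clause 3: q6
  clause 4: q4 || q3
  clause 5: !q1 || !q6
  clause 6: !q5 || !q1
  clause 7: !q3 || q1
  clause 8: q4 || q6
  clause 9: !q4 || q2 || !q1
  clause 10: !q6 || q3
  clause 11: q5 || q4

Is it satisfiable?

Unsatisfiable

(q6) alone gives q6 = true.
(!q1) alone gives q1 = false.
(!q3) alone gives q3 = false.
That conflicts with the unit clause (q3).
No assignment satisfies every clause.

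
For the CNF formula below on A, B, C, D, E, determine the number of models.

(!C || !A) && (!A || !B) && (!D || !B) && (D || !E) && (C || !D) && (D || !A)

There are 2^5 = 32 truth assignments over (A, B, C, D, E).
Split on E. With E = true, the clauses containing E are satisfied and !E drops from the rest; 1 of the 2^4 = 16 assignments to the other variables satisfy what remains.
With E = false, by the same count on the reduced clause set, 5 assignments work.
(One model: A=F, B=F, C=F, D=F, E=F.)
Total: 1 + 5 = 6.

6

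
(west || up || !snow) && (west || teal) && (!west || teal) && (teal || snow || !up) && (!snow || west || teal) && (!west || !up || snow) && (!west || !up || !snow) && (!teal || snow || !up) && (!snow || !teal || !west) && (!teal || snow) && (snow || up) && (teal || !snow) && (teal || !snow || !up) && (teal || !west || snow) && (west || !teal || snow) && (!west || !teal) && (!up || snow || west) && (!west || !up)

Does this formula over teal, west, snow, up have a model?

Suppose west = false.
(teal) alone gives teal = true.
(snow) alone gives snow = true.
(up) alone gives up = true.
This assignment satisfies each clause.
A satisfying assignment: teal: true,  west: false,  snow: true,  up: true.

Yes, satisfiable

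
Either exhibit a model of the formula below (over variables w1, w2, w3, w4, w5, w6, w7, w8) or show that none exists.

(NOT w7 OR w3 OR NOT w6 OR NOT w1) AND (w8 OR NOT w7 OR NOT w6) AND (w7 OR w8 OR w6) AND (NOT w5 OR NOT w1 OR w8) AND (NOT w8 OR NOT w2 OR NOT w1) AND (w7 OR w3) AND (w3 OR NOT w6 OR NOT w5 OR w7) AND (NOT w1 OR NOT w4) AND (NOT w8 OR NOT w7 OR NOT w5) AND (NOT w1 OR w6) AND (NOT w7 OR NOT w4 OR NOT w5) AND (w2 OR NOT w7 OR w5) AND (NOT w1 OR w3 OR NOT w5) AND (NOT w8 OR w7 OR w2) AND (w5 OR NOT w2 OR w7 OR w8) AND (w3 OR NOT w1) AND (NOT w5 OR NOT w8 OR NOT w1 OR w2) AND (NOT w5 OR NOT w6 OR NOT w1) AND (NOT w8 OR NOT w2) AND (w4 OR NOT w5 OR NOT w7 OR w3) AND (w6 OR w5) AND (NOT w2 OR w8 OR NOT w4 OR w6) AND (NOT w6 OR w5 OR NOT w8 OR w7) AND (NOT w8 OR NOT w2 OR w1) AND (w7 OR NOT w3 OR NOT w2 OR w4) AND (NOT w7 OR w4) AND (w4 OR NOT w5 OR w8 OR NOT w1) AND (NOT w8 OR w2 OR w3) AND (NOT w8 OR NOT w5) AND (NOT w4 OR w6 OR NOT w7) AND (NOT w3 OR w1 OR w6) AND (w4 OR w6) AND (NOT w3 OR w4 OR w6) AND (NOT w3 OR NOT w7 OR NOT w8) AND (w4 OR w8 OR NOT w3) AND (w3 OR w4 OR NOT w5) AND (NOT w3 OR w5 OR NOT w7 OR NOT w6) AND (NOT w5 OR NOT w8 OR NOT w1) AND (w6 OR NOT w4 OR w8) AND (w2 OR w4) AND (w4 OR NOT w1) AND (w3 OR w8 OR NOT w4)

Case w7 = false:
The clause (w3) is unit, so w3 = true.
Case w8 = false:
The clause (w6) is unit, so w6 = true.
The clause (w4) is unit, so w4 = true.
The clause (NOT w1) is unit, so w1 = false.
Case w5 = true:
Every clause is now satisfied; w2 is unconstrained.

w1 ↦ false; w2 ↦ false; w3 ↦ true; w4 ↦ true; w5 ↦ true; w6 ↦ true; w7 ↦ false; w8 ↦ false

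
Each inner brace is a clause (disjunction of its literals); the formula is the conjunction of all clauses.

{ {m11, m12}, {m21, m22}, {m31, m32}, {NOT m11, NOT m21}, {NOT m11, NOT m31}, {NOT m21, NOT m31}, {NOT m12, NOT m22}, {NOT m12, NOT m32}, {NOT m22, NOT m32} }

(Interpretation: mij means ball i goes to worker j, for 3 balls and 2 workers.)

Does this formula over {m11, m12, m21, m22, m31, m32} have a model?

No, unsatisfiable

Suppose m11 = true.
The clause (NOT m21) is unit, so m21 = false.
The clause (m22) is unit, so m22 = true.
The clause (NOT m31) is unit, so m31 = false.
The clause (m32) is unit, so m32 = true.
But (NOT m32) is also a unit clause — contradiction.
Undo m11 and try m11 = false.
The clause (m12) is unit, so m12 = true.
The clause (NOT m22) is unit, so m22 = false.
The clause (m21) is unit, so m21 = true.
The clause (NOT m31) is unit, so m31 = false.
The clause (m32) is unit, so m32 = true.
But (NOT m32) is also a unit clause — contradiction.
Both values of m11 lead to a conflict.
No assignment satisfies every clause.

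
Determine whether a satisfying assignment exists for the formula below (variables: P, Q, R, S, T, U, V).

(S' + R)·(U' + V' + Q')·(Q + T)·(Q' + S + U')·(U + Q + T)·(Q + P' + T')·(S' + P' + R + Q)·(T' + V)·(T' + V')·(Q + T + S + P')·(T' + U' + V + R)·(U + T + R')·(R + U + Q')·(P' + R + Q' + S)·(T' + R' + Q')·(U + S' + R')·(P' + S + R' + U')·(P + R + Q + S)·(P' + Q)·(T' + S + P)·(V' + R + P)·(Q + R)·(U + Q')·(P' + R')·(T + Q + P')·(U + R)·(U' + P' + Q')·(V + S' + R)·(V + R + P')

Satisfiable

Suppose S = 1.
Unit clause (R) forces R = 1.
Unit clause (U) forces U = 1.
Unit clause (P') forces P = 0.
Suppose V = 0.
Unit clause (T') forces T = 0.
Unit clause (Q) forces Q = 1.
All clauses are satisfied.
A satisfying assignment: P=0; Q=1; R=1; S=1; T=0; U=1; V=0.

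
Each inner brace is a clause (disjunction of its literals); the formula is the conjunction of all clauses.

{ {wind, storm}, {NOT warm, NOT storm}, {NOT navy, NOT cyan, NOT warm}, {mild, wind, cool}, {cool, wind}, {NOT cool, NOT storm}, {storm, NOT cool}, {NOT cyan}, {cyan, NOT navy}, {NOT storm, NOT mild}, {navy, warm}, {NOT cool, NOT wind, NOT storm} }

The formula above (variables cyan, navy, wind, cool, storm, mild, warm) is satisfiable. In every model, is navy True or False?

Suppose navy = true.
The clause (NOT cyan) is unit, so cyan = false.
Now (cyan) is unsatisfied and unit — conflict.
So every satisfying assignment has navy = False.

False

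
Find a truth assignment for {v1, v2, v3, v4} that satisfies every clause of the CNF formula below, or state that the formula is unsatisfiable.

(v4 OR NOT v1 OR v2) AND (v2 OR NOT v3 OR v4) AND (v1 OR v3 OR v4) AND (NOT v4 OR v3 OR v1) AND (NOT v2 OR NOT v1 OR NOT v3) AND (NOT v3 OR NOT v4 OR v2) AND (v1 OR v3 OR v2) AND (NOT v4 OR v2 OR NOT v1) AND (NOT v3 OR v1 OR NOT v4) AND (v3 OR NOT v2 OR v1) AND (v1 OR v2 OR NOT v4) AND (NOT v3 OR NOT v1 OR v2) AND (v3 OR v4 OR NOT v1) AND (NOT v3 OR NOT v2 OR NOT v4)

v1=true; v2=true; v3=false; v4=true

Case v4 = true:
Case v3 = false:
The clause (v1) is unit, so v1 = true.
The clause (v2) is unit, so v2 = true.
This assignment satisfies each clause.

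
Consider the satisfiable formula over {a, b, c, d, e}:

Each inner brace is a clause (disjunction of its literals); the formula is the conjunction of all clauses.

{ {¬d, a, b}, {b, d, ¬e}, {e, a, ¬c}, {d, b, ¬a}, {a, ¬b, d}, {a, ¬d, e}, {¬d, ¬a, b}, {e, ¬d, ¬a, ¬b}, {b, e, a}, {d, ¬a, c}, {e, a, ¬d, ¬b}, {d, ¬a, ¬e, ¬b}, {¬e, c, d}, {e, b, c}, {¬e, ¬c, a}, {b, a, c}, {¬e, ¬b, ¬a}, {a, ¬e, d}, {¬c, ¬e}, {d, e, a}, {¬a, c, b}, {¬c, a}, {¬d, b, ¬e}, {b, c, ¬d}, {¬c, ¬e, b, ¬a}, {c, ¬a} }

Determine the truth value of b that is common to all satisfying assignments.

Suppose b = False.
Branch on d: set d = False.
Unit clause (¬e) forces e = False.
Unit clause (¬a) forces a = False.
That conflicts with the unit clause (a).
So d must be the other value — set d = True.
Unit clause (a) forces a = True.
That conflicts with the unit clause (¬a).
Either choice for d ends in contradiction.
So every satisfying assignment has b = True.

True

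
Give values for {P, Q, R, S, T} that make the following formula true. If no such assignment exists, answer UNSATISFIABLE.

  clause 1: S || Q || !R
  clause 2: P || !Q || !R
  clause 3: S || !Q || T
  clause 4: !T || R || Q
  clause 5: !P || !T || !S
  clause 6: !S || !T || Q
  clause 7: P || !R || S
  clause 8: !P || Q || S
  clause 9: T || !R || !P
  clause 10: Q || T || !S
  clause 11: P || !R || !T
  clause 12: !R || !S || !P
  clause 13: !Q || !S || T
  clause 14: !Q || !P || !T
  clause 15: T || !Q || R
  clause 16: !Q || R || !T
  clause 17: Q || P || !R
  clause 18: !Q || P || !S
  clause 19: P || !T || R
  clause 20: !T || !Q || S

P ↦ false,  Q ↦ false,  R ↦ false,  S ↦ false,  T ↦ false

Branch on S: set S = false.
Branch on Q: set Q = false.
From the singleton clause (!R), R = false.
From the singleton clause (!T), T = false.
From the singleton clause (!P), P = false.
All clauses are satisfied.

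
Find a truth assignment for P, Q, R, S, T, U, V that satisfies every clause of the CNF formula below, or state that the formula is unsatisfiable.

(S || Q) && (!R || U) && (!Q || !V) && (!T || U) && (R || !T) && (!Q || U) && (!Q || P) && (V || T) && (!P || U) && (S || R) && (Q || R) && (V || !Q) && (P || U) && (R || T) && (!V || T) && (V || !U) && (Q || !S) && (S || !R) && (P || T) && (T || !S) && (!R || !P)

UNSATISFIABLE

Suppose S = true.
The clause (Q) is unit, so Q = true.
The clause (!V) is unit, so V = false.
But (V) is also a unit clause — contradiction.
That branch fails; take S = false instead.
The clause (Q) is unit, so Q = true.
The clause (!V) is unit, so V = false.
But (V) is also a unit clause — contradiction.
Neither S = true nor S = false works.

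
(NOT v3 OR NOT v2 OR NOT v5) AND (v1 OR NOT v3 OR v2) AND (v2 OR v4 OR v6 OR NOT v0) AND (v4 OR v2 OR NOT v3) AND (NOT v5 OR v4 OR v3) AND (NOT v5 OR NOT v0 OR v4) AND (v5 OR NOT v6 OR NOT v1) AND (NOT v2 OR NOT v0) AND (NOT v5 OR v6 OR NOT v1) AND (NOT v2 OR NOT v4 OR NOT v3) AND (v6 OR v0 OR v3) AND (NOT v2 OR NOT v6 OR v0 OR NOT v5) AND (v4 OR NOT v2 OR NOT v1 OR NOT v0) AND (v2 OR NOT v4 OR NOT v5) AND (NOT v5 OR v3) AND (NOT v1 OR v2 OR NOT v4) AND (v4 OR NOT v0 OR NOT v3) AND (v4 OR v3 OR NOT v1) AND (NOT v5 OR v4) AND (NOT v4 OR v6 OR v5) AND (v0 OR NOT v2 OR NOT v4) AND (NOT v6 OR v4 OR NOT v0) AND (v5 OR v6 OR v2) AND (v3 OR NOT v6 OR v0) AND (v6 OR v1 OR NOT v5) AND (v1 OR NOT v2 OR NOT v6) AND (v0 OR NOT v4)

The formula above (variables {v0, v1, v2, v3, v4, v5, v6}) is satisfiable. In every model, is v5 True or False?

False

Suppose v5 = true.
Unit clause (v3) forces v3 = true.
Unit clause (NOT v2) forces v2 = false.
Unit clause (v1) forces v1 = true.
Unit clause (v4) forces v4 = true.
Now (NOT v4) is unsatisfied and unit — conflict.
So every satisfying assignment has v5 = False.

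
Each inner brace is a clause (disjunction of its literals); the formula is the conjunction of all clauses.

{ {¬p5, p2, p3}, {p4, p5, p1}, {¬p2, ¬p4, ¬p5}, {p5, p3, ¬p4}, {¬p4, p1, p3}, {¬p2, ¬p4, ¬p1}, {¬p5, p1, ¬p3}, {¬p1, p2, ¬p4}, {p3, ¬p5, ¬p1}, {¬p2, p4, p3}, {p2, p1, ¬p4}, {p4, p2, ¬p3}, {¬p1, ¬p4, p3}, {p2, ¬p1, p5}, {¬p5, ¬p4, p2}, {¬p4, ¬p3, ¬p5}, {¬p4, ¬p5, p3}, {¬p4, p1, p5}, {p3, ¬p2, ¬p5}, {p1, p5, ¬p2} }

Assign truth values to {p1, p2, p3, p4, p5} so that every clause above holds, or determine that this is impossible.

p1=True; p2=True; p3=True; p4=False; p5=True

Try p5 = True.
Try p2 = True.
(¬p4) alone gives p4 = False.
(p3) alone gives p3 = True.
(p1) alone gives p1 = True.
This assignment satisfies each clause.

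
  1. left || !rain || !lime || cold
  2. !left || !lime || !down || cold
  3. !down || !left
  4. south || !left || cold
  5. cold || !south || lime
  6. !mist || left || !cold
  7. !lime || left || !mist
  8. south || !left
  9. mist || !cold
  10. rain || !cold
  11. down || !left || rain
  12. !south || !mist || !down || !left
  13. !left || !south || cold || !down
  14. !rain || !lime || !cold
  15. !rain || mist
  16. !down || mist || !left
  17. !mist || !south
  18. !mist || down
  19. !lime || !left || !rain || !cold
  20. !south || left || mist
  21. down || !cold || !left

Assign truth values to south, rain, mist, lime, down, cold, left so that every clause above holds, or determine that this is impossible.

Branch on down: set down = true.
Unit clause (!left) forces left = false.
Branch on mist: set mist = true.
Unit clause (!cold) forces cold = false.
Unit clause (!lime) forces lime = false.
Unit clause (!south) forces south = false.
No clause remains; rain is free.

south ↦ false, rain ↦ false, mist ↦ true, lime ↦ false, down ↦ true, cold ↦ false, left ↦ false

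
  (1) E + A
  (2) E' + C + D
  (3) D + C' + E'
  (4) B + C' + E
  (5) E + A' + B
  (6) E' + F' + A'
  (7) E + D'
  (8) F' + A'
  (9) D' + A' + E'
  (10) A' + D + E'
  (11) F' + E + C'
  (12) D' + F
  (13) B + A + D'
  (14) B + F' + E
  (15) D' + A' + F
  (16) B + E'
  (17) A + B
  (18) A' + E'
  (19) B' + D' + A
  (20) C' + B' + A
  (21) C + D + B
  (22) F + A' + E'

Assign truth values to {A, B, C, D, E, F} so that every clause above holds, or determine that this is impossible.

Case E = 0:
The clause (A) is unit, so A = 1.
The clause (B) is unit, so B = 1.
The clause (D') is unit, so D = 0.
The clause (F') is unit, so F = 0.
No clause remains; C is free.

A: 1, B: 1, C: 1, D: 0, E: 0, F: 0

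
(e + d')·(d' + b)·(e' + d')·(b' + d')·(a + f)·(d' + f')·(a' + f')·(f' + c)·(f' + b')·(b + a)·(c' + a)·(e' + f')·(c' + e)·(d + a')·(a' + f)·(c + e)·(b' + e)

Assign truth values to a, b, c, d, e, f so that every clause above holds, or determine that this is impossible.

Suppose e = 1.
The clause (d') is unit, so d = 0.
The clause (f') is unit, so f = 0.
The clause (a) is unit, so a = 1.
Now (a') is unsatisfied and unit — conflict.
Backtrack on e: now try e = 0.
The clause (d') is unit, so d = 0.
The clause (c') is unit, so c = 0.
Now (c) is unsatisfied and unit — conflict.
Both values of e lead to a conflict.

UNSATISFIABLE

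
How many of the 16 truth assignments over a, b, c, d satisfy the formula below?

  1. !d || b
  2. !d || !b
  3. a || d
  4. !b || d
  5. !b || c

There are 2^4 = 16 truth assignments over (a, b, c, d).
Split on d. With d = true, the clauses containing d are satisfied and !d drops from the rest; 0 of the 2^3 = 8 assignments to the other variables satisfy what remains.
With d = false, by the same count on the reduced clause set, 2 assignments work.
Total: 0 + 2 = 2.

2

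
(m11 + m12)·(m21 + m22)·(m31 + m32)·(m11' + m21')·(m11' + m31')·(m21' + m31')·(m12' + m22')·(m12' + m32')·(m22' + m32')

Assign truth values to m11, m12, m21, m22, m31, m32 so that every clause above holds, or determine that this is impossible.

UNSATISFIABLE

Suppose m11 = 1.
The clause (m21') is unit, so m21 = 0.
The clause (m22) is unit, so m22 = 1.
The clause (m31') is unit, so m31 = 0.
The clause (m32) is unit, so m32 = 1.
But (m32') is also a unit clause — contradiction.
Backtrack on m11: now try m11 = 0.
The clause (m12) is unit, so m12 = 1.
The clause (m22') is unit, so m22 = 0.
The clause (m21) is unit, so m21 = 1.
The clause (m31') is unit, so m31 = 0.
The clause (m32) is unit, so m32 = 1.
But (m32') is also a unit clause — contradiction.
Both values of m11 lead to a conflict.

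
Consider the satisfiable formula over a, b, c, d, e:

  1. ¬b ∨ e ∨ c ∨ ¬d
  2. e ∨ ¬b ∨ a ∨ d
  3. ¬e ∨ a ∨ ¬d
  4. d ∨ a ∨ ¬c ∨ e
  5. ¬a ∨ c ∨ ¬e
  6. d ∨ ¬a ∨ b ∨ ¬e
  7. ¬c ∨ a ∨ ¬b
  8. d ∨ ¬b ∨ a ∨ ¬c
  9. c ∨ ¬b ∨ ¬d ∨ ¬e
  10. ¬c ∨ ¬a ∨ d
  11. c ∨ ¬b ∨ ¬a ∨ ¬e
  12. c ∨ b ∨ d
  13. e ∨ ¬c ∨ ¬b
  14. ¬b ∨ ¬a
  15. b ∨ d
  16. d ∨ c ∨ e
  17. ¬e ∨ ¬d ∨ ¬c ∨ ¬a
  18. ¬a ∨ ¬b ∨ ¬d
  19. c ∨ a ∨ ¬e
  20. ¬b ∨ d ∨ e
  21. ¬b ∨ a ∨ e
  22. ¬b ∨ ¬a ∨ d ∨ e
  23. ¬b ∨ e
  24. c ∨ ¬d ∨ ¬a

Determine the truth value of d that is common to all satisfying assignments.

True

Suppose d = False.
The clause (b) is unit, so b = True.
The clause (¬a) is unit, so a = False.
The clause (e) is unit, so e = True.
The clause (¬c) is unit, so c = False.
That conflicts with the unit clause (c).
So every satisfying assignment has d = True.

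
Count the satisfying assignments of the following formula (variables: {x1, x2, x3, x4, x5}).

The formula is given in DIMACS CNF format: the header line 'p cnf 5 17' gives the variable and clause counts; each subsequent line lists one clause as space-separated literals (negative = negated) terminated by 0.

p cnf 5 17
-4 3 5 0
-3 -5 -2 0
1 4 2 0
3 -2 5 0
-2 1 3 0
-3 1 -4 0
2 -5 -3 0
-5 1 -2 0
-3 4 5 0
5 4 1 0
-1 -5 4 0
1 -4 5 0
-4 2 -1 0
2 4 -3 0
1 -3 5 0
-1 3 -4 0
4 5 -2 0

There are 2^5 = 32 truth assignments over (x1, x2, x3, x4, x5).
Split on x2. With x2 = True, the clauses containing x2 are satisfied and ¬x2 drops from the rest; 1 of the 2^4 = 16 assignments to the other variables satisfy what remains.
With x2 = False, by the same count on the reduced clause set, 2 assignments work.
(One model: x1=F, x2=F, x3=F, x4=T, x5=T.)
Total: 1 + 2 = 3.

3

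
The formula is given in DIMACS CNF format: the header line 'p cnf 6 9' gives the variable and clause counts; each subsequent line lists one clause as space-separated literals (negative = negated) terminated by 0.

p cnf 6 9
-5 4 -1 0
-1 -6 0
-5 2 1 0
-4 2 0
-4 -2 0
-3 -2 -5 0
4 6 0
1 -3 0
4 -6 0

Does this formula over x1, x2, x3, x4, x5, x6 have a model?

Case x1 = False:
(¬x3) alone gives x3 = False.
Case x5 = False:
Case x4 = False:
(x6) alone gives x6 = True.
That conflicts with the unit clause (¬x6).
Undo x4 and try x4 = True.
(x2) alone gives x2 = True.
That conflicts with the unit clause (¬x2).
Both values of x4 lead to a conflict.
Undo x5 and try x5 = True.
(x2) alone gives x2 = True.
(¬x4) alone gives x4 = False.
(x6) alone gives x6 = True.
That conflicts with the unit clause (¬x6).
Both values of x5 lead to a conflict.
Undo x1 and try x1 = True.
(¬x6) alone gives x6 = False.
(x4) alone gives x4 = True.
(x2) alone gives x2 = True.
That conflicts with the unit clause (¬x2).
Both values of x1 lead to a conflict.
No assignment satisfies every clause.

Unsatisfiable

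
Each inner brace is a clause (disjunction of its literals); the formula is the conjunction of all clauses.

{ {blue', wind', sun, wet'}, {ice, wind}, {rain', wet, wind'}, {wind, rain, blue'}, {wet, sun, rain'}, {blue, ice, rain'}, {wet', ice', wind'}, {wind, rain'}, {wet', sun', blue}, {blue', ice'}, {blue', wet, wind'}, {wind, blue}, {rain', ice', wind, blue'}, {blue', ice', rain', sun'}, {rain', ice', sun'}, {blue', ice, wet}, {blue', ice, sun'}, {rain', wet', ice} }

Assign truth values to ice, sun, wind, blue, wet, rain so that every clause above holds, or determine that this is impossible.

Branch on ice: set ice = 1.
From the singleton clause (blue'), blue = 0.
From the singleton clause (wind), wind = 1.
From the singleton clause (wet'), wet = 0.
From the singleton clause (rain'), rain = 0.
All clauses hold; sun can take either value.

ice=1,  sun=1,  wind=1,  blue=0,  wet=0,  rain=0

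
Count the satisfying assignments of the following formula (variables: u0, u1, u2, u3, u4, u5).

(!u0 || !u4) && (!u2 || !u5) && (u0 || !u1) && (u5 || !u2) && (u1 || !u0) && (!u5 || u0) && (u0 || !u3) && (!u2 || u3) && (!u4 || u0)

There are 2^6 = 64 truth assignments over (u0, u1, u2, u3, u4, u5).
Split on u5. With u5 = true, the clauses containing u5 are satisfied and !u5 drops from the rest; 2 of the 2^5 = 32 assignments to the other variables satisfy what remains.
With u5 = false, by the same count on the reduced clause set, 3 assignments work.
(One model: u0=F, u1=F, u2=F, u3=F, u4=F, u5=F.)
Total: 2 + 3 = 5.

5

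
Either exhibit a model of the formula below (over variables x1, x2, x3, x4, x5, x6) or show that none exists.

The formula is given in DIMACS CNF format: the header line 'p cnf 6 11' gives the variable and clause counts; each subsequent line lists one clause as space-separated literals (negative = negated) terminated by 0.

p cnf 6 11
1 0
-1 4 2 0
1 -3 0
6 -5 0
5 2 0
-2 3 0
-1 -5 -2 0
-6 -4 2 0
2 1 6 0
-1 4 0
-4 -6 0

x1: True; x2: True; x3: True; x4: True; x5: False; x6: False

The clause (x1) is unit, so x1 = True.
The clause (x4) is unit, so x4 = True.
The clause (¬x6) is unit, so x6 = False.
The clause (¬x5) is unit, so x5 = False.
The clause (x2) is unit, so x2 = True.
The clause (x3) is unit, so x3 = True.
All clauses are satisfied.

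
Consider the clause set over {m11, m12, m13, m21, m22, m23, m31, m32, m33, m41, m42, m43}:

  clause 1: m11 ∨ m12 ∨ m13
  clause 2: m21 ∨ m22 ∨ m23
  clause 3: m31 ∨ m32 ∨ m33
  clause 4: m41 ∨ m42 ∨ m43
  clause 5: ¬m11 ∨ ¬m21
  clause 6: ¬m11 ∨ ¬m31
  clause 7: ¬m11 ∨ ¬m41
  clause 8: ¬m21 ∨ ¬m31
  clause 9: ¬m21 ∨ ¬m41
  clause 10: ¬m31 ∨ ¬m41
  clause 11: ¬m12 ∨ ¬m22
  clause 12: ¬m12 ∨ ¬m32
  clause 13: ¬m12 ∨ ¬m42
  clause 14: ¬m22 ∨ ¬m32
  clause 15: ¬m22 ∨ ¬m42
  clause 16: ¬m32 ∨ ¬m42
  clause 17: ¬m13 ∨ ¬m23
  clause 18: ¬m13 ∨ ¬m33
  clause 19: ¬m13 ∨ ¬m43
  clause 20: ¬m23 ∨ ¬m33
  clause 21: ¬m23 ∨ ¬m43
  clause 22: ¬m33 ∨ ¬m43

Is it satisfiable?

No, unsatisfiable

Suppose m11 = False.
Suppose m12 = True.
The clause (¬m22) is unit, so m22 = False.
The clause (¬m32) is unit, so m32 = False.
The clause (¬m42) is unit, so m42 = False.
Suppose m21 = True.
The clause (¬m31) is unit, so m31 = False.
The clause (m33) is unit, so m33 = True.
The clause (¬m41) is unit, so m41 = False.
The clause (m43) is unit, so m43 = True.
That conflicts with the unit clause (¬m43).
So m21 must be the other value — set m21 = False.
The clause (m23) is unit, so m23 = True.
The clause (¬m13) is unit, so m13 = False.
The clause (¬m33) is unit, so m33 = False.
The clause (m31) is unit, so m31 = True.
The clause (¬m41) is unit, so m41 = False.
The clause (m43) is unit, so m43 = True.
That conflicts with the unit clause (¬m43).
Both values of m21 lead to a conflict.
So m12 must be the other value — set m12 = False.
The clause (m13) is unit, so m13 = True.
The clause (¬m23) is unit, so m23 = False.
The clause (¬m33) is unit, so m33 = False.
The clause (¬m43) is unit, so m43 = False.
Suppose m21 = True.
The clause (¬m31) is unit, so m31 = False.
The clause (m32) is unit, so m32 = True.
The clause (¬m41) is unit, so m41 = False.
The clause (m42) is unit, so m42 = True.
That conflicts with the unit clause (¬m42).
So m21 must be the other value — set m21 = False.
The clause (m22) is unit, so m22 = True.
The clause (¬m32) is unit, so m32 = False.
The clause (m31) is unit, so m31 = True.
The clause (¬m41) is unit, so m41 = False.
The clause (m42) is unit, so m42 = True.
That conflicts with the unit clause (¬m42).
Both values of m21 lead to a conflict.
Both values of m12 lead to a conflict.
So m11 must be the other value — set m11 = True.
The clause (¬m21) is unit, so m21 = False.
The clause (¬m31) is unit, so m31 = False.
The clause (¬m41) is unit, so m41 = False.
Suppose m22 = True.
The clause (¬m12) is unit, so m12 = False.
The clause (¬m32) is unit, so m32 = False.
The clause (m33) is unit, so m33 = True.
The clause (¬m42) is unit, so m42 = False.
The clause (m43) is unit, so m43 = True.
That conflicts with the unit clause (¬m43).
So m22 must be the other value — set m22 = False.
The clause (m23) is unit, so m23 = True.
The clause (¬m13) is unit, so m13 = False.
The clause (¬m33) is unit, so m33 = False.
The clause (m32) is unit, so m32 = True.
The clause (¬m12) is unit, so m12 = False.
The clause (¬m42) is unit, so m42 = False.
The clause (m43) is unit, so m43 = True.
That conflicts with the unit clause (¬m43).
Both values of m22 lead to a conflict.
Both values of m11 lead to a conflict.
No assignment satisfies every clause.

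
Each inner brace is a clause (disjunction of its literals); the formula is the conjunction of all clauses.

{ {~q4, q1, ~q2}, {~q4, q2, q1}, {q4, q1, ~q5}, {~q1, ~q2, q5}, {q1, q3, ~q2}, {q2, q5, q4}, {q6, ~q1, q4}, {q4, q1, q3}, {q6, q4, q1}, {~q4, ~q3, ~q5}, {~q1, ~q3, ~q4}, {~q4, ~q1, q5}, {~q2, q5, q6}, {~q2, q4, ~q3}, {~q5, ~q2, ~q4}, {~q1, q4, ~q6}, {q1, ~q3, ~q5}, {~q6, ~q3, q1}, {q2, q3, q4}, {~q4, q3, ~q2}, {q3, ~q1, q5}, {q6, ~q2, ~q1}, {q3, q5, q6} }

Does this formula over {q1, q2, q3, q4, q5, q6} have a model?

Try q4 = 1.
Try q1 = 1.
(~q3) alone gives q3 = 0.
(q5) alone gives q5 = 1.
(~q2) alone gives q2 = 0.
All clauses hold; q6 can take either value.
A satisfying assignment: q1=1, q2=0, q3=0, q4=1, q5=1, q6=0.

Yes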